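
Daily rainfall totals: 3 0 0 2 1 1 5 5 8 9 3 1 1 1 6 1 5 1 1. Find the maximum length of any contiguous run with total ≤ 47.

16

Extend to the right; shrink from the left whenever the sum exceeds 47:
add 3: [3] sum 3, len 1
add 0: [3, 0] sum 3, len 2
add 0: [3, 0, 0] sum 3, len 3
add 2: [3, 0, 0, 2] sum 5, len 4
add 1: [3, 0, 0, 2, 1] sum 6, len 5
add 1: [3, 0, 0, 2, 1, 1] sum 7, len 6
add 5: [3, 0, 0, 2, 1, 1, 5] sum 12, len 7
add 5: [3, 0, 0, 2, 1, 1, 5, 5] sum 17, len 8
add 8: [3, 0, 0, 2, 1, 1, 5, 5, 8] sum 25, len 9
add 9: [3, 0, 0, 2, 1, 1, 5, 5, 8, 9] sum 34, len 10
add 3: [3, 0, 0, 2, 1, 1, 5, 5, 8, 9, 3] sum 37, len 11
add 1: [3, 0, 0, 2, 1, 1, 5, 5, 8, 9, 3, 1] sum 38, len 12
add 1: [3, 0, 0, 2, 1, 1, 5, 5, 8, 9, 3, 1, 1] sum 39, len 13
add 1: [3, 0, 0, 2, 1, 1, 5, 5, 8, 9, 3, 1, 1, 1] sum 40, len 14
add 6: [3, 0, 0, 2, 1, 1, 5, 5, 8, 9, 3, 1, 1, 1, 6] sum 46, len 15
add 1: [3, 0, 0, 2, 1, 1, 5, 5, 8, 9, 3, 1, 1, 1, 6, 1] sum 47, len 16
add 5: [1, 1, 5, 5, 8, 9, 3, 1, 1, 1, 6, 1, 5] sum 47, len 13
add 1: [1, 5, 5, 8, 9, 3, 1, 1, 1, 6, 1, 5, 1] sum 47, len 13
add 1: [5, 5, 8, 9, 3, 1, 1, 1, 6, 1, 5, 1, 1] sum 47, len 13
Longest length seen: 16.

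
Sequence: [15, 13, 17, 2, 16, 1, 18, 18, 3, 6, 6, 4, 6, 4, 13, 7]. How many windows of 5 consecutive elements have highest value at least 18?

6

(15, 13, 17, 2, 16) → max 17
(13, 17, 2, 16, 1) → max 17
(17, 2, 16, 1, 18) → max 18  ≥ 18 ✓
(2, 16, 1, 18, 18) → max 18  ≥ 18 ✓
(16, 1, 18, 18, 3) → max 18  ≥ 18 ✓
(1, 18, 18, 3, 6) → max 18  ≥ 18 ✓
(18, 18, 3, 6, 6) → max 18  ≥ 18 ✓
(18, 3, 6, 6, 4) → max 18  ≥ 18 ✓
(3, 6, 6, 4, 6) → max 6
(6, 6, 4, 6, 4) → max 6
(6, 4, 6, 4, 13) → max 13
(4, 6, 4, 13, 7) → max 13
6 windows satisfy the condition.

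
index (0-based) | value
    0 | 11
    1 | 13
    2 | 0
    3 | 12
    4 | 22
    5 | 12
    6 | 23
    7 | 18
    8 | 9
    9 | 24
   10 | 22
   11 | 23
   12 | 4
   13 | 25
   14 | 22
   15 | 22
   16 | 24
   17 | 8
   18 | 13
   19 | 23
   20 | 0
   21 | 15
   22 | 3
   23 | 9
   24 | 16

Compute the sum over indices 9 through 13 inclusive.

Elements at indices 9..13: 24, 22, 23, 4, 25
sum(24, 22, 23, 4, 25) = 98

98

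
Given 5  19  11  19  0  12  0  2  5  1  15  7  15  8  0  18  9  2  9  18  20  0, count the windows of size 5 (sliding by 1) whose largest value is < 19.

12

(5, 19, 11, 19, 0) → max 19
(19, 11, 19, 0, 12) → max 19
(11, 19, 0, 12, 0) → max 19
(19, 0, 12, 0, 2) → max 19
(0, 12, 0, 2, 5) → max 12  < 19 ✓
(12, 0, 2, 5, 1) → max 12  < 19 ✓
(0, 2, 5, 1, 15) → max 15  < 19 ✓
(2, 5, 1, 15, 7) → max 15  < 19 ✓
(5, 1, 15, 7, 15) → max 15  < 19 ✓
(1, 15, 7, 15, 8) → max 15  < 19 ✓
(15, 7, 15, 8, 0) → max 15  < 19 ✓
(7, 15, 8, 0, 18) → max 18  < 19 ✓
(15, 8, 0, 18, 9) → max 18  < 19 ✓
(8, 0, 18, 9, 2) → max 18  < 19 ✓
(0, 18, 9, 2, 9) → max 18  < 19 ✓
(18, 9, 2, 9, 18) → max 18  < 19 ✓
(9, 2, 9, 18, 20) → max 20
(2, 9, 18, 20, 0) → max 20
12 windows satisfy the condition.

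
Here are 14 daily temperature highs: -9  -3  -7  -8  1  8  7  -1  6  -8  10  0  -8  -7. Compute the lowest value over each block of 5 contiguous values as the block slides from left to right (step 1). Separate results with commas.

-9 -3 -7 -8 1 → min -9
-3 -7 -8 1 8 → min -8
-7 -8 1 8 7 → min -8
-8 1 8 7 -1 → min -8
1 8 7 -1 6 → min -1
8 7 -1 6 -8 → min -8
7 -1 6 -8 10 → min -8
-1 6 -8 10 0 → min -8
6 -8 10 0 -8 → min -8
-8 10 0 -8 -7 → min -8

-9, -8, -8, -8, -1, -8, -8, -8, -8, -8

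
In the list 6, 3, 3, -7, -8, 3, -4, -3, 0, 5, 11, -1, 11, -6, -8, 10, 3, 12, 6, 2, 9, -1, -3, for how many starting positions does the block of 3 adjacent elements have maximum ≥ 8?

(6, 3, 3) → max 6
(3, 3, -7) → max 3
(3, -7, -8) → max 3
(-7, -8, 3) → max 3
(-8, 3, -4) → max 3
(3, -4, -3) → max 3
(-4, -3, 0) → max 0
(-3, 0, 5) → max 5
(0, 5, 11) → max 11  ≥ 8 ✓
(5, 11, -1) → max 11  ≥ 8 ✓
(11, -1, 11) → max 11  ≥ 8 ✓
(-1, 11, -6) → max 11  ≥ 8 ✓
(11, -6, -8) → max 11  ≥ 8 ✓
(-6, -8, 10) → max 10  ≥ 8 ✓
(-8, 10, 3) → max 10  ≥ 8 ✓
(10, 3, 12) → max 12  ≥ 8 ✓
(3, 12, 6) → max 12  ≥ 8 ✓
(12, 6, 2) → max 12  ≥ 8 ✓
(6, 2, 9) → max 9  ≥ 8 ✓
(2, 9, -1) → max 9  ≥ 8 ✓
(9, -1, -3) → max 9  ≥ 8 ✓
13 windows satisfy the condition.

13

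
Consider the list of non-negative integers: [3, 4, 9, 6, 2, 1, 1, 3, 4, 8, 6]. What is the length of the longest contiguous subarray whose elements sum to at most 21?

6

Extend to the right; shrink from the left whenever the sum exceeds 21:
→ 3: sum 3, len 1
→ 4: sum 7, len 2
→ 9: sum 16, len 3
→ 6 (dropped 3): sum 19, len 3
→ 2: sum 21, len 4
→ 1 (dropped 4): sum 18, len 4
→ 1: sum 19, len 5
→ 3 (dropped 9): sum 13, len 5
→ 4: sum 17, len 6
→ 8 (dropped 6): sum 19, len 6
→ 6 (dropped 2, 1, 1): sum 21, len 4
Longest length seen: 6.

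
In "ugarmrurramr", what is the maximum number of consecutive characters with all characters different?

add u: [u] len 1
add g: [u, g] len 2
add a: [u, g, a] len 3
add r: [u, g, a, r] len 4
add m: [u, g, a, r, m] len 5
add r (repeat r, move left end past it): [m, r] len 2
add u: [m, r, u] len 3
add r (repeat r, move left end past it): [u, r] len 2
add r (repeat r, move left end past it): [r] len 1
add a: [r, a] len 2
add m: [r, a, m] len 3
add r (repeat r, move left end past it): [a, m, r] len 3
Longest all-distinct length: 5.

5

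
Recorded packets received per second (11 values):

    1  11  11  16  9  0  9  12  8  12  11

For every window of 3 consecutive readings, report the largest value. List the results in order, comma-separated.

Sliding a size-3 window across the 11 values:
1 11 11 → max 11
11 11 16 → max 16
11 16 9 → max 16
16 9 0 → max 16
9 0 9 → max 9
0 9 12 → max 12
9 12 8 → max 12
12 8 12 → max 12
8 12 11 → max 12

11, 16, 16, 16, 9, 12, 12, 12, 12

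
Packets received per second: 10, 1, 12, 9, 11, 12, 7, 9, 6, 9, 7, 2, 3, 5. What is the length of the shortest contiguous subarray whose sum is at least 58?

add 10: running sum 10 < 58
add 1: running sum 11 < 58
add 12: running sum 23 < 58
add 9: running sum 32 < 58
add 11: running sum 43 < 58
add 12: running sum 55 < 58
add 7: shortest ending here [10, 1, 12, 9, 11, 12, 7] sum 62, len 7
add 9: shortest ending here [12, 9, 11, 12, 7, 9] sum 60, len 6
add 6: shortest ending here [12, 9, 11, 12, 7, 9, 6] sum 66, len 7
add 9: shortest ending here [9, 11, 12, 7, 9, 6, 9] sum 63, len 7
add 7: shortest ending here [11, 12, 7, 9, 6, 9, 7] sum 61, len 7
add 2: shortest ending here [11, 12, 7, 9, 6, 9, 7, 2] sum 63, len 8
add 3: shortest ending here [11, 12, 7, 9, 6, 9, 7, 2, 3] sum 66, len 9
add 5: shortest ending here [12, 7, 9, 6, 9, 7, 2, 3, 5] sum 60, len 9
Shortest qualifying length: 6.

6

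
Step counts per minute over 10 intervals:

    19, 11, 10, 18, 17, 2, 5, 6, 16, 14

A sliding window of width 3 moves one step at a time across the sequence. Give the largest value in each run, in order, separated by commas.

19, 18, 18, 18, 17, 6, 16, 16

Sliding a size-3 window across the 10 values:
19 11 10 → max 19
11 10 18 → max 18
10 18 17 → max 18
18 17 2 → max 18
17 2 5 → max 17
2 5 6 → max 6
5 6 16 → max 16
6 16 14 → max 16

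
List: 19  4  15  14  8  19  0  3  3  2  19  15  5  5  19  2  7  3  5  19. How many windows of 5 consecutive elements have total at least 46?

6

(19, 4, 15, 14, 8) → sum 60  ≥ 46 ✓
(4, 15, 14, 8, 19) → sum 60  ≥ 46 ✓
(15, 14, 8, 19, 0) → sum 56  ≥ 46 ✓
(14, 8, 19, 0, 3) → sum 44
(8, 19, 0, 3, 3) → sum 33
(19, 0, 3, 3, 2) → sum 27
(0, 3, 3, 2, 19) → sum 27
(3, 3, 2, 19, 15) → sum 42
(3, 2, 19, 15, 5) → sum 44
(2, 19, 15, 5, 5) → sum 46  ≥ 46 ✓
(19, 15, 5, 5, 19) → sum 63  ≥ 46 ✓
(15, 5, 5, 19, 2) → sum 46  ≥ 46 ✓
(5, 5, 19, 2, 7) → sum 38
(5, 19, 2, 7, 3) → sum 36
(19, 2, 7, 3, 5) → sum 36
(2, 7, 3, 5, 19) → sum 36
6 windows satisfy the condition.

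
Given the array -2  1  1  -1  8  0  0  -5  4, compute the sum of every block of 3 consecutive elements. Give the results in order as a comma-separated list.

0, 1, 8, 7, 8, -5, -1

(-2, 1, 1) → sum 0
(1, 1, -1) → sum 1
(1, -1, 8) → sum 8
(-1, 8, 0) → sum 7
(8, 0, 0) → sum 8
(0, 0, -5) → sum -5
(0, -5, 4) → sum -1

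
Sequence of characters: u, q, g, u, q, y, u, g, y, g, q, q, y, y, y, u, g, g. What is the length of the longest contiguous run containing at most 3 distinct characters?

8

[u] 1 distinct, len 1
[u, q] 2 distinct, len 2
[u, q, g] 3 distinct, len 3
[u, q, g, u] 3 distinct, len 4
[u, q, g, u, q] 3 distinct, len 5
[u, q, y] 3 distinct, len 3
[u, q, y, u] 3 distinct, len 4
[y, u, g] 3 distinct, len 3
[y, u, g, y] 3 distinct, len 4
[y, u, g, y, g] 3 distinct, len 5
[g, y, g, q] 3 distinct, len 4
[g, y, g, q, q] 3 distinct, len 5
[g, y, g, q, q, y] 3 distinct, len 6
[g, y, g, q, q, y, y] 3 distinct, len 7
[g, y, g, q, q, y, y, y] 3 distinct, len 8
[q, q, y, y, y, u] 3 distinct, len 6
[y, y, y, u, g] 3 distinct, len 5
[y, y, y, u, g, g] 3 distinct, len 6
Longest length with ≤3 distinct: 8.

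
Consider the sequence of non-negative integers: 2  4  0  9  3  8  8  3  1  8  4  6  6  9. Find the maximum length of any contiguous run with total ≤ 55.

11

add 2: [2] sum 2, len 1
add 4: [2, 4] sum 6, len 2
add 0: [2, 4, 0] sum 6, len 3
add 9: [2, 4, 0, 9] sum 15, len 4
add 3: [2, 4, 0, 9, 3] sum 18, len 5
add 8: [2, 4, 0, 9, 3, 8] sum 26, len 6
add 8: [2, 4, 0, 9, 3, 8, 8] sum 34, len 7
add 3: [2, 4, 0, 9, 3, 8, 8, 3] sum 37, len 8
add 1: [2, 4, 0, 9, 3, 8, 8, 3, 1] sum 38, len 9
add 8: [2, 4, 0, 9, 3, 8, 8, 3, 1, 8] sum 46, len 10
add 4: [2, 4, 0, 9, 3, 8, 8, 3, 1, 8, 4] sum 50, len 11
add 6: [4, 0, 9, 3, 8, 8, 3, 1, 8, 4, 6] sum 54, len 11
add 6: [3, 8, 8, 3, 1, 8, 4, 6, 6] sum 47, len 9
add 9: [8, 8, 3, 1, 8, 4, 6, 6, 9] sum 53, len 9
Longest length seen: 11.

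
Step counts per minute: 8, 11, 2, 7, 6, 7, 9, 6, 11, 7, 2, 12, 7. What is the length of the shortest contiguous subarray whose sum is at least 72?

add 8: running sum 8 < 72
add 11: running sum 19 < 72
add 2: running sum 21 < 72
add 7: running sum 28 < 72
add 6: running sum 34 < 72
add 7: running sum 41 < 72
add 9: running sum 50 < 72
add 6: running sum 56 < 72
add 11: running sum 67 < 72
end 9: [8, 11, 2, 7, 6, 7, 9, 6, 11, 7] sum 74, len 10
end 10: [8, 11, 2, 7, 6, 7, 9, 6, 11, 7, 2] sum 76, len 11
end 11: [11, 2, 7, 6, 7, 9, 6, 11, 7, 2, 12] sum 80, len 11
end 12: [7, 6, 7, 9, 6, 11, 7, 2, 12, 7] sum 74, len 10
Shortest qualifying length: 10.

10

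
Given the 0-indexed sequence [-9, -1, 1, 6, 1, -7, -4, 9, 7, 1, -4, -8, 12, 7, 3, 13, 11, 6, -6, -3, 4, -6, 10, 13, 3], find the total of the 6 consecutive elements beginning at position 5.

Elements at indices 5..10: -7, -4, 9, 7, 1, -4
sum(-7, -4, 9, 7, 1, -4) = 2

2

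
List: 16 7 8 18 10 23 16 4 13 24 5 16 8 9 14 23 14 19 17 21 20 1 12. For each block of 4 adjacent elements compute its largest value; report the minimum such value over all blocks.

16

Window maxs for each of the 20 positions:
(16, 7, 8, 18) → max 18
(7, 8, 18, 10) → max 18
(8, 18, 10, 23) → max 23
(18, 10, 23, 16) → max 23
(10, 23, 16, 4) → max 23
(23, 16, 4, 13) → max 23
(16, 4, 13, 24) → max 24
(4, 13, 24, 5) → max 24
(13, 24, 5, 16) → max 24
(24, 5, 16, 8) → max 24
(5, 16, 8, 9) → max 16
(16, 8, 9, 14) → max 16
(8, 9, 14, 23) → max 23
(9, 14, 23, 14) → max 23
(14, 23, 14, 19) → max 23
(23, 14, 19, 17) → max 23
(14, 19, 17, 21) → max 21
(19, 17, 21, 20) → max 21
(17, 21, 20, 1) → max 21
(21, 20, 1, 12) → max 21
Minimum of these is 16.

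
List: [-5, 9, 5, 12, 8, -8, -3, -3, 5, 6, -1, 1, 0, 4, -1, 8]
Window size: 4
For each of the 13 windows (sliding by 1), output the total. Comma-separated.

(-5, 9, 5, 12) → sum 21
(9, 5, 12, 8) → sum 34
(5, 12, 8, -8) → sum 17
(12, 8, -8, -3) → sum 9
(8, -8, -3, -3) → sum -6
(-8, -3, -3, 5) → sum -9
(-3, -3, 5, 6) → sum 5
(-3, 5, 6, -1) → sum 7
(5, 6, -1, 1) → sum 11
(6, -1, 1, 0) → sum 6
(-1, 1, 0, 4) → sum 4
(1, 0, 4, -1) → sum 4
(0, 4, -1, 8) → sum 11

21, 34, 17, 9, -6, -9, 5, 7, 11, 6, 4, 4, 11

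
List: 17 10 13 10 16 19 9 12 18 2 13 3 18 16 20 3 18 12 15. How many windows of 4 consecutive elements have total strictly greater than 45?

(17, 10, 13, 10) → sum 50  > 45 ✓
(10, 13, 10, 16) → sum 49  > 45 ✓
(13, 10, 16, 19) → sum 58  > 45 ✓
(10, 16, 19, 9) → sum 54  > 45 ✓
(16, 19, 9, 12) → sum 56  > 45 ✓
(19, 9, 12, 18) → sum 58  > 45 ✓
(9, 12, 18, 2) → sum 41
(12, 18, 2, 13) → sum 45
(18, 2, 13, 3) → sum 36
(2, 13, 3, 18) → sum 36
(13, 3, 18, 16) → sum 50  > 45 ✓
(3, 18, 16, 20) → sum 57  > 45 ✓
(18, 16, 20, 3) → sum 57  > 45 ✓
(16, 20, 3, 18) → sum 57  > 45 ✓
(20, 3, 18, 12) → sum 53  > 45 ✓
(3, 18, 12, 15) → sum 48  > 45 ✓
12 windows satisfy the condition.

12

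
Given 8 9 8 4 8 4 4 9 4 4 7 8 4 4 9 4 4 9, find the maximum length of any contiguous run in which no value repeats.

[8] len 1
[8, 9] len 2
[9, 8] len 2
[9, 8, 4] len 3
[4, 8] len 2
[8, 4] len 2
[4] len 1
[4, 9] len 2
[9, 4] len 2
[4] len 1
[4, 7] len 2
[4, 7, 8] len 3
[7, 8, 4] len 3
[4] len 1
[4, 9] len 2
[9, 4] len 2
[4] len 1
[4, 9] len 2
Longest all-distinct length: 3.

3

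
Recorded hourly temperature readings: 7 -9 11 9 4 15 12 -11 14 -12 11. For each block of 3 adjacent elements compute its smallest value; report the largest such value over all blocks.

(7, -9, 11) → min -9
(-9, 11, 9) → min -9
(11, 9, 4) → min 4
(9, 4, 15) → min 4
(4, 15, 12) → min 4
(15, 12, -11) → min -11
(12, -11, 14) → min -11
(-11, 14, -12) → min -12
(14, -12, 11) → min -12
Largest of these is 4.

4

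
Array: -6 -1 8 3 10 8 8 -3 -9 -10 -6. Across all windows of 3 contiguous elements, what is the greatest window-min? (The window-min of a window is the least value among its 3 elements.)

-6 -1 8 → min -6
-1 8 3 → min -1
8 3 10 → min 3
3 10 8 → min 3
10 8 8 → min 8
8 8 -3 → min -3
8 -3 -9 → min -9
-3 -9 -10 → min -10
-9 -10 -6 → min -10
Greatest of these is 8.

8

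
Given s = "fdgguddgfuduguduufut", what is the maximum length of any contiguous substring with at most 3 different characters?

8

Extend right; when distinct count exceeds 3, shrink from the left:
[f] 1 distinct, len 1
[f, d] 2 distinct, len 2
[f, d, g] 3 distinct, len 3
[f, d, g, g] 3 distinct, len 4
[d, g, g, u] 3 distinct, len 4
[d, g, g, u, d] 3 distinct, len 5
[d, g, g, u, d, d] 3 distinct, len 6
[d, g, g, u, d, d, g] 3 distinct, len 7
[d, d, g, f] 3 distinct, len 4
[g, f, u] 3 distinct, len 3
[f, u, d] 3 distinct, len 3
[f, u, d, u] 3 distinct, len 4
[u, d, u, g] 3 distinct, len 4
[u, d, u, g, u] 3 distinct, len 5
[u, d, u, g, u, d] 3 distinct, len 6
[u, d, u, g, u, d, u] 3 distinct, len 7
[u, d, u, g, u, d, u, u] 3 distinct, len 8
[u, d, u, u, f] 3 distinct, len 5
[u, d, u, u, f, u] 3 distinct, len 6
[u, u, f, u, t] 3 distinct, len 5
Longest length with ≤3 distinct: 8.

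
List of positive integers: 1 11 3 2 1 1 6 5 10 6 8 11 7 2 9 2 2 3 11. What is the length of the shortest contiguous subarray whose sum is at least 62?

9

Extend right; whenever the sum reaches 62, record the length and shrink from the left:
add 1: running sum 1 < 62
add 11: running sum 12 < 62
add 3: running sum 15 < 62
add 2: running sum 17 < 62
add 1: running sum 18 < 62
add 1: running sum 19 < 62
add 6: running sum 25 < 62
add 5: running sum 30 < 62
add 10: running sum 40 < 62
add 6: running sum 46 < 62
add 8: running sum 54 < 62
end 11: [11, 3, 2, 1, 1, 6, 5, 10, 6, 8, 11] sum 64, len 11
end 12: [11, 3, 2, 1, 1, 6, 5, 10, 6, 8, 11, 7] sum 71, len 12
end 13: [3, 2, 1, 1, 6, 5, 10, 6, 8, 11, 7, 2] sum 62, len 12
end 14: [6, 5, 10, 6, 8, 11, 7, 2, 9] sum 64, len 9
end 15: [6, 5, 10, 6, 8, 11, 7, 2, 9, 2] sum 66, len 10
end 16: [5, 10, 6, 8, 11, 7, 2, 9, 2, 2] sum 62, len 10
end 17: [5, 10, 6, 8, 11, 7, 2, 9, 2, 2, 3] sum 65, len 11
end 18: [10, 6, 8, 11, 7, 2, 9, 2, 2, 3, 11] sum 71, len 11
Shortest qualifying length: 9.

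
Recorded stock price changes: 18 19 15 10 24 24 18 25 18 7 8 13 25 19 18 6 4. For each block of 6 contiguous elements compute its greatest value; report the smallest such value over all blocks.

24

[18, 19, 15, 10, 24, 24] → max 24
[19, 15, 10, 24, 24, 18] → max 24
[15, 10, 24, 24, 18, 25] → max 25
[10, 24, 24, 18, 25, 18] → max 25
[24, 24, 18, 25, 18, 7] → max 25
[24, 18, 25, 18, 7, 8] → max 25
[18, 25, 18, 7, 8, 13] → max 25
[25, 18, 7, 8, 13, 25] → max 25
[18, 7, 8, 13, 25, 19] → max 25
[7, 8, 13, 25, 19, 18] → max 25
[8, 13, 25, 19, 18, 6] → max 25
[13, 25, 19, 18, 6, 4] → max 25
Smallest of these is 24.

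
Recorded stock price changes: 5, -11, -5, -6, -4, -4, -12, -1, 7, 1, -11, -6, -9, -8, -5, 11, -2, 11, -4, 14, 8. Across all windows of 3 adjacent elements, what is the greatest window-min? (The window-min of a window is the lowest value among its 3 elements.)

5 -11 -5 → min -11
-11 -5 -6 → min -11
-5 -6 -4 → min -6
-6 -4 -4 → min -6
-4 -4 -12 → min -12
-4 -12 -1 → min -12
-12 -1 7 → min -12
-1 7 1 → min -1
7 1 -11 → min -11
1 -11 -6 → min -11
-11 -6 -9 → min -11
-6 -9 -8 → min -9
-9 -8 -5 → min -9
-8 -5 11 → min -8
-5 11 -2 → min -5
11 -2 11 → min -2
-2 11 -4 → min -4
11 -4 14 → min -4
-4 14 8 → min -4
Greatest of these is -1.

-1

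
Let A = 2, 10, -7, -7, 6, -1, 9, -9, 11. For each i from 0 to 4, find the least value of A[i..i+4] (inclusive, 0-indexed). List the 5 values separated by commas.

-7, -7, -7, -9, -9

Sliding a size-5 window across the 9 values:
(2, 10, -7, -7, 6) → min -7
(10, -7, -7, 6, -1) → min -7
(-7, -7, 6, -1, 9) → min -7
(-7, 6, -1, 9, -9) → min -9
(6, -1, 9, -9, 11) → min -9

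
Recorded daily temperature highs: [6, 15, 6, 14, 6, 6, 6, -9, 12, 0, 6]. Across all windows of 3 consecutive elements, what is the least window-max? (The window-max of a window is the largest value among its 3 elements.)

Each size-3 window and its max:
6 15 6 → max 15
15 6 14 → max 15
6 14 6 → max 14
14 6 6 → max 14
6 6 6 → max 6
6 6 -9 → max 6
6 -9 12 → max 12
-9 12 0 → max 12
12 0 6 → max 12
Least of these is 6.

6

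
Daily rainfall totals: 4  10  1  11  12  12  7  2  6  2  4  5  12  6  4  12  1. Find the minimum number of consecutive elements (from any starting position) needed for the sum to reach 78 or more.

11

add 4: running sum 4 < 78
add 10: running sum 14 < 78
add 1: running sum 15 < 78
add 11: running sum 26 < 78
add 12: running sum 38 < 78
add 12: running sum 50 < 78
add 7: running sum 57 < 78
add 2: running sum 59 < 78
add 6: running sum 65 < 78
add 2: running sum 67 < 78
add 4: running sum 71 < 78
add 5: running sum 76 < 78
add 12: shortest ending here [10, 1, 11, 12, 12, 7, 2, 6, 2, 4, 5, 12] sum 84, len 12
add 6: shortest ending here [11, 12, 12, 7, 2, 6, 2, 4, 5, 12, 6] sum 79, len 11
add 4: shortest ending here [11, 12, 12, 7, 2, 6, 2, 4, 5, 12, 6, 4] sum 83, len 12
add 12: shortest ending here [12, 12, 7, 2, 6, 2, 4, 5, 12, 6, 4, 12] sum 84, len 12
add 1: shortest ending here [12, 12, 7, 2, 6, 2, 4, 5, 12, 6, 4, 12, 1] sum 85, len 13
Shortest qualifying length: 11.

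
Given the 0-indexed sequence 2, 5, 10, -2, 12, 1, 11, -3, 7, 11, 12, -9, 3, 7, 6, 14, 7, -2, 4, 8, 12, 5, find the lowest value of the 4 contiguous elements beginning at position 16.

-2

Elements at indices 16..19: 7, -2, 4, 8
min(7, -2, 4, 8) = -2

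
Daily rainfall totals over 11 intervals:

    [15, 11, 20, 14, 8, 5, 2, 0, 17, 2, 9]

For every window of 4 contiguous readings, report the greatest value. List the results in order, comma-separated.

20, 20, 20, 14, 8, 17, 17, 17

Sliding a size-4 window across the 11 values:
15 11 20 14 → max 20
11 20 14 8 → max 20
20 14 8 5 → max 20
14 8 5 2 → max 14
8 5 2 0 → max 8
5 2 0 17 → max 17
2 0 17 2 → max 17
0 17 2 9 → max 17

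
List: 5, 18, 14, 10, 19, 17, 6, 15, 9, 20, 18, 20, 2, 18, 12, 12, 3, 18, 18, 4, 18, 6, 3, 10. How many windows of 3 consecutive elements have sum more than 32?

16

5 18 14 → sum 37  > 32 ✓
18 14 10 → sum 42  > 32 ✓
14 10 19 → sum 43  > 32 ✓
10 19 17 → sum 46  > 32 ✓
19 17 6 → sum 42  > 32 ✓
17 6 15 → sum 38  > 32 ✓
6 15 9 → sum 30
15 9 20 → sum 44  > 32 ✓
9 20 18 → sum 47  > 32 ✓
20 18 20 → sum 58  > 32 ✓
18 20 2 → sum 40  > 32 ✓
20 2 18 → sum 40  > 32 ✓
2 18 12 → sum 32
18 12 12 → sum 42  > 32 ✓
12 12 3 → sum 27
12 3 18 → sum 33  > 32 ✓
3 18 18 → sum 39  > 32 ✓
18 18 4 → sum 40  > 32 ✓
18 4 18 → sum 40  > 32 ✓
4 18 6 → sum 28
18 6 3 → sum 27
6 3 10 → sum 19
16 windows satisfy the condition.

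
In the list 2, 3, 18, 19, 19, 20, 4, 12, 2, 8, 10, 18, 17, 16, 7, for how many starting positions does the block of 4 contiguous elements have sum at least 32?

[2, 3, 18, 19] → sum 42  ≥ 32 ✓
[3, 18, 19, 19] → sum 59  ≥ 32 ✓
[18, 19, 19, 20] → sum 76  ≥ 32 ✓
[19, 19, 20, 4] → sum 62  ≥ 32 ✓
[19, 20, 4, 12] → sum 55  ≥ 32 ✓
[20, 4, 12, 2] → sum 38  ≥ 32 ✓
[4, 12, 2, 8] → sum 26
[12, 2, 8, 10] → sum 32  ≥ 32 ✓
[2, 8, 10, 18] → sum 38  ≥ 32 ✓
[8, 10, 18, 17] → sum 53  ≥ 32 ✓
[10, 18, 17, 16] → sum 61  ≥ 32 ✓
[18, 17, 16, 7] → sum 58  ≥ 32 ✓
11 windows satisfy the condition.

11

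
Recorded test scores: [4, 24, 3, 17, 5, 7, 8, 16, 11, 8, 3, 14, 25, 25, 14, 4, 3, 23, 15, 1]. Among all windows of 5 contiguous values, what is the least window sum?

4 24 3 17 5 → sum 53
24 3 17 5 7 → sum 56
3 17 5 7 8 → sum 40
17 5 7 8 16 → sum 53
5 7 8 16 11 → sum 47
7 8 16 11 8 → sum 50
8 16 11 8 3 → sum 46
16 11 8 3 14 → sum 52
11 8 3 14 25 → sum 61
8 3 14 25 25 → sum 75
3 14 25 25 14 → sum 81
14 25 25 14 4 → sum 82
25 25 14 4 3 → sum 71
25 14 4 3 23 → sum 69
14 4 3 23 15 → sum 59
4 3 23 15 1 → sum 46
Least of these is 40.

40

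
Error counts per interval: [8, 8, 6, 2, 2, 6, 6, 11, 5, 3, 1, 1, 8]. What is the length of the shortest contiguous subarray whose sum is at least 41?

Extend right; whenever the sum reaches 41, record the length and shrink from the left:
add 8: running sum 8 < 41
add 8: running sum 16 < 41
add 6: running sum 22 < 41
add 2: running sum 24 < 41
add 2: running sum 26 < 41
add 6: running sum 32 < 41
add 6: running sum 38 < 41
add 11: shortest ending here [8, 6, 2, 2, 6, 6, 11] sum 41, len 7
add 5: shortest ending here [8, 6, 2, 2, 6, 6, 11, 5] sum 46, len 8
add 3: shortest ending here [6, 2, 2, 6, 6, 11, 5, 3] sum 41, len 8
add 1: shortest ending here [6, 2, 2, 6, 6, 11, 5, 3, 1] sum 42, len 9
add 1: shortest ending here [6, 2, 2, 6, 6, 11, 5, 3, 1, 1] sum 43, len 10
add 8: shortest ending here [6, 6, 11, 5, 3, 1, 1, 8] sum 41, len 8
Shortest qualifying length: 7.

7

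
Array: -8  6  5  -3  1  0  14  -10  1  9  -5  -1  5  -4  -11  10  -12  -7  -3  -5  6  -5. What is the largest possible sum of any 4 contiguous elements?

14

Window sums for each of the 19 positions:
-8 6 5 -3 → sum 0
6 5 -3 1 → sum 9
5 -3 1 0 → sum 3
-3 1 0 14 → sum 12
1 0 14 -10 → sum 5
0 14 -10 1 → sum 5
14 -10 1 9 → sum 14
-10 1 9 -5 → sum -5
1 9 -5 -1 → sum 4
9 -5 -1 5 → sum 8
-5 -1 5 -4 → sum -5
-1 5 -4 -11 → sum -11
5 -4 -11 10 → sum 0
-4 -11 10 -12 → sum -17
-11 10 -12 -7 → sum -20
10 -12 -7 -3 → sum -12
-12 -7 -3 -5 → sum -27
-7 -3 -5 6 → sum -9
-3 -5 6 -5 → sum -7
Largest of these is 14.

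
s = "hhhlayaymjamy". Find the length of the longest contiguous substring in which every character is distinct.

4

[h] len 1
[h] len 1
[h] len 1
[h, l] len 2
[h, l, a] len 3
[h, l, a, y] len 4
[y, a] len 2
[a, y] len 2
[a, y, m] len 3
[a, y, m, j] len 4
[y, m, j, a] len 4
[j, a, m] len 3
[j, a, m, y] len 4
Longest all-distinct length: 4.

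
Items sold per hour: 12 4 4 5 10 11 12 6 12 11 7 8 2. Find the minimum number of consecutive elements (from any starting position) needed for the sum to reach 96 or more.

12

add 12: running sum 12 < 96
add 4: running sum 16 < 96
add 4: running sum 20 < 96
add 5: running sum 25 < 96
add 10: running sum 35 < 96
add 11: running sum 46 < 96
add 12: running sum 58 < 96
add 6: running sum 64 < 96
add 12: running sum 76 < 96
add 11: running sum 87 < 96
add 7: running sum 94 < 96
add 8: shortest ending here [12, 4, 4, 5, 10, 11, 12, 6, 12, 11, 7, 8] sum 102, len 12
add 2: shortest ending here [12, 4, 4, 5, 10, 11, 12, 6, 12, 11, 7, 8, 2] sum 104, len 13
Shortest qualifying length: 12.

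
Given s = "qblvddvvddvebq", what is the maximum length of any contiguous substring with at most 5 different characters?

add q: window [q] (1 distinct), len 1
add b: window [q, b] (2 distinct), len 2
add l: window [q, b, l] (3 distinct), len 3
add v: window [q, b, l, v] (4 distinct), len 4
add d: window [q, b, l, v, d] (5 distinct), len 5
add d: window [q, b, l, v, d, d] (5 distinct), len 6
add v: window [q, b, l, v, d, d, v] (5 distinct), len 7
add v: window [q, b, l, v, d, d, v, v] (5 distinct), len 8
add d: window [q, b, l, v, d, d, v, v, d] (5 distinct), len 9
add d: window [q, b, l, v, d, d, v, v, d, d] (5 distinct), len 10
add v: window [q, b, l, v, d, d, v, v, d, d, v] (5 distinct), len 11
add e: window [b, l, v, d, d, v, v, d, d, v, e] (5 distinct), len 11
add b: window [b, l, v, d, d, v, v, d, d, v, e, b] (5 distinct), len 12
add q: window [v, d, d, v, v, d, d, v, e, b, q] (5 distinct), len 11
Longest length with ≤5 distinct: 12.

12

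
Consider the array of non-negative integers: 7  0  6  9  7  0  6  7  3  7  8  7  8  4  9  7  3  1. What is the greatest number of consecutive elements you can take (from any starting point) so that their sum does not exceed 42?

Extend to the right; shrink from the left whenever the sum exceeds 42:
→ 7: sum 7, len 1
→ 0: sum 7, len 2
→ 6: sum 13, len 3
→ 9: sum 22, len 4
→ 7: sum 29, len 5
→ 0: sum 29, len 6
→ 6: sum 35, len 7
→ 7: sum 42, len 8
→ 3 (dropped 7): sum 38, len 8
→ 7 (dropped 0, 6): sum 39, len 7
→ 8 (dropped 9): sum 38, len 7
→ 7 (dropped 7): sum 38, len 7
→ 8 (dropped 0, 6): sum 40, len 6
→ 4 (dropped 7): sum 37, len 6
→ 9 (dropped 3, 7): sum 36, len 5
→ 7 (dropped 8): sum 35, len 5
→ 3: sum 38, len 6
→ 1: sum 39, len 7
Longest length seen: 8.

8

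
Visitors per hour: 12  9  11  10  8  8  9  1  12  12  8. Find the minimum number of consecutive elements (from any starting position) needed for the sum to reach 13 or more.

add 12: running sum 12 < 13
end 1: [12, 9] sum 21, len 2
end 2: [9, 11] sum 20, len 2
end 3: [11, 10] sum 21, len 2
end 4: [10, 8] sum 18, len 2
end 5: [8, 8] sum 16, len 2
end 6: [8, 9] sum 17, len 2
end 7: [8, 9, 1] sum 18, len 3
end 8: [1, 12] sum 13, len 2
end 9: [12, 12] sum 24, len 2
end 10: [12, 8] sum 20, len 2
Shortest qualifying length: 2.

2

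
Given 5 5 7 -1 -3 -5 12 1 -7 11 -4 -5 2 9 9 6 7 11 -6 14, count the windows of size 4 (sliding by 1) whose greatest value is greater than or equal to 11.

(5, 5, 7, -1) → max 7
(5, 7, -1, -3) → max 7
(7, -1, -3, -5) → max 7
(-1, -3, -5, 12) → max 12  ≥ 11 ✓
(-3, -5, 12, 1) → max 12  ≥ 11 ✓
(-5, 12, 1, -7) → max 12  ≥ 11 ✓
(12, 1, -7, 11) → max 12  ≥ 11 ✓
(1, -7, 11, -4) → max 11  ≥ 11 ✓
(-7, 11, -4, -5) → max 11  ≥ 11 ✓
(11, -4, -5, 2) → max 11  ≥ 11 ✓
(-4, -5, 2, 9) → max 9
(-5, 2, 9, 9) → max 9
(2, 9, 9, 6) → max 9
(9, 9, 6, 7) → max 9
(9, 6, 7, 11) → max 11  ≥ 11 ✓
(6, 7, 11, -6) → max 11  ≥ 11 ✓
(7, 11, -6, 14) → max 14  ≥ 11 ✓
10 windows satisfy the condition.

10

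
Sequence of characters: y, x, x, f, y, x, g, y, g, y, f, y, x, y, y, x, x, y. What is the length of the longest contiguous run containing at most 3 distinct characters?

9

[y] 1 distinct, len 1
[y, x] 2 distinct, len 2
[y, x, x] 2 distinct, len 3
[y, x, x, f] 3 distinct, len 4
[y, x, x, f, y] 3 distinct, len 5
[y, x, x, f, y, x] 3 distinct, len 6
[y, x, g] 3 distinct, len 3
[y, x, g, y] 3 distinct, len 4
[y, x, g, y, g] 3 distinct, len 5
[y, x, g, y, g, y] 3 distinct, len 6
[g, y, g, y, f] 3 distinct, len 5
[g, y, g, y, f, y] 3 distinct, len 6
[y, f, y, x] 3 distinct, len 4
[y, f, y, x, y] 3 distinct, len 5
[y, f, y, x, y, y] 3 distinct, len 6
[y, f, y, x, y, y, x] 3 distinct, len 7
[y, f, y, x, y, y, x, x] 3 distinct, len 8
[y, f, y, x, y, y, x, x, y] 3 distinct, len 9
Longest length with ≤3 distinct: 9.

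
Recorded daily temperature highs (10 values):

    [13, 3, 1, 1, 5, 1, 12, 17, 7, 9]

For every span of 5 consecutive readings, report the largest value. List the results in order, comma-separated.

13, 5, 12, 17, 17, 17

Sliding a size-5 window across the 10 values:
13 3 1 1 5 → max 13
3 1 1 5 1 → max 5
1 1 5 1 12 → max 12
1 5 1 12 17 → max 17
5 1 12 17 7 → max 17
1 12 17 7 9 → max 17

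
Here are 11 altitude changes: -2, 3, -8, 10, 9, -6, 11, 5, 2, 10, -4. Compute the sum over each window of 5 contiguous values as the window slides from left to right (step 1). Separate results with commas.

12, 8, 16, 29, 21, 22, 24

(-2, 3, -8, 10, 9) → sum 12
(3, -8, 10, 9, -6) → sum 8
(-8, 10, 9, -6, 11) → sum 16
(10, 9, -6, 11, 5) → sum 29
(9, -6, 11, 5, 2) → sum 21
(-6, 11, 5, 2, 10) → sum 22
(11, 5, 2, 10, -4) → sum 24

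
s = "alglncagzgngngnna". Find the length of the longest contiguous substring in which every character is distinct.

6

[a] len 1
[a, l] len 2
[a, l, g] len 3
[g, l] len 2
[g, l, n] len 3
[g, l, n, c] len 4
[g, l, n, c, a] len 5
[l, n, c, a, g] len 5
[l, n, c, a, g, z] len 6
[z, g] len 2
[z, g, n] len 3
[n, g] len 2
[g, n] len 2
[n, g] len 2
[g, n] len 2
[n] len 1
[n, a] len 2
Longest all-distinct length: 6.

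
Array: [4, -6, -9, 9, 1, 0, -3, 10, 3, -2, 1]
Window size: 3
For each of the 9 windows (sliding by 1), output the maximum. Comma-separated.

4, 9, 9, 9, 1, 10, 10, 10, 3

4 -6 -9 → max 4
-6 -9 9 → max 9
-9 9 1 → max 9
9 1 0 → max 9
1 0 -3 → max 1
0 -3 10 → max 10
-3 10 3 → max 10
10 3 -2 → max 10
3 -2 1 → max 3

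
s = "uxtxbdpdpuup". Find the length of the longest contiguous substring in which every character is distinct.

5

add u: [u] len 1
add x: [u, x] len 2
add t: [u, x, t] len 3
add x (repeat x, move left end past it): [t, x] len 2
add b: [t, x, b] len 3
add d: [t, x, b, d] len 4
add p: [t, x, b, d, p] len 5
add d (repeat d, move left end past it): [p, d] len 2
add p (repeat p, move left end past it): [d, p] len 2
add u: [d, p, u] len 3
add u (repeat u, move left end past it): [u] len 1
add p: [u, p] len 2
Longest all-distinct length: 5.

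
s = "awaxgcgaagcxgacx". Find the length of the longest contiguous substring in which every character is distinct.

add a: [a] len 1
add w: [a, w] len 2
add a (repeat a, move left end past it): [w, a] len 2
add x: [w, a, x] len 3
add g: [w, a, x, g] len 4
add c: [w, a, x, g, c] len 5
add g (repeat g, move left end past it): [c, g] len 2
add a: [c, g, a] len 3
add a (repeat a, move left end past it): [a] len 1
add g: [a, g] len 2
add c: [a, g, c] len 3
add x: [a, g, c, x] len 4
add g (repeat g, move left end past it): [c, x, g] len 3
add a: [c, x, g, a] len 4
add c (repeat c, move left end past it): [x, g, a, c] len 4
add x (repeat x, move left end past it): [g, a, c, x] len 4
Longest all-distinct length: 5.

5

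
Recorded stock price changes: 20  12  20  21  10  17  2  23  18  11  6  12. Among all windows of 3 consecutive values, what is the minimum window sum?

Window sums for each of the 10 positions:
[20, 12, 20] → sum 52
[12, 20, 21] → sum 53
[20, 21, 10] → sum 51
[21, 10, 17] → sum 48
[10, 17, 2] → sum 29
[17, 2, 23] → sum 42
[2, 23, 18] → sum 43
[23, 18, 11] → sum 52
[18, 11, 6] → sum 35
[11, 6, 12] → sum 29
Minimum of these is 29.

29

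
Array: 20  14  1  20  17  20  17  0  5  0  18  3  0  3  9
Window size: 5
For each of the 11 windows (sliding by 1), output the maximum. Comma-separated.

[20, 14, 1, 20, 17] → max 20
[14, 1, 20, 17, 20] → max 20
[1, 20, 17, 20, 17] → max 20
[20, 17, 20, 17, 0] → max 20
[17, 20, 17, 0, 5] → max 20
[20, 17, 0, 5, 0] → max 20
[17, 0, 5, 0, 18] → max 18
[0, 5, 0, 18, 3] → max 18
[5, 0, 18, 3, 0] → max 18
[0, 18, 3, 0, 3] → max 18
[18, 3, 0, 3, 9] → max 18

20, 20, 20, 20, 20, 20, 18, 18, 18, 18, 18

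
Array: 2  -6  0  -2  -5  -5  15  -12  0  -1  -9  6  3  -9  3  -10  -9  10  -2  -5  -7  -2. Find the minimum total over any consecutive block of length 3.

2 -6 0 → sum -4
-6 0 -2 → sum -8
0 -2 -5 → sum -7
-2 -5 -5 → sum -12
-5 -5 15 → sum 5
-5 15 -12 → sum -2
15 -12 0 → sum 3
-12 0 -1 → sum -13
0 -1 -9 → sum -10
-1 -9 6 → sum -4
-9 6 3 → sum 0
6 3 -9 → sum 0
3 -9 3 → sum -3
-9 3 -10 → sum -16
3 -10 -9 → sum -16
-10 -9 10 → sum -9
-9 10 -2 → sum -1
10 -2 -5 → sum 3
-2 -5 -7 → sum -14
-5 -7 -2 → sum -14
Minimum of these is -16.

-16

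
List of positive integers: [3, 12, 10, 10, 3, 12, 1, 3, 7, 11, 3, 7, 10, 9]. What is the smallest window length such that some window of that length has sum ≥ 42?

5

add 3: running sum 3 < 42
add 12: running sum 15 < 42
add 10: running sum 25 < 42
add 10: running sum 35 < 42
add 3: running sum 38 < 42
end 5: [12, 10, 10, 3, 12] sum 47, len 5
end 6: [12, 10, 10, 3, 12, 1] sum 48, len 6
end 7: [12, 10, 10, 3, 12, 1, 3] sum 51, len 7
end 8: [10, 10, 3, 12, 1, 3, 7] sum 46, len 7
end 9: [10, 3, 12, 1, 3, 7, 11] sum 47, len 7
end 10: [10, 3, 12, 1, 3, 7, 11, 3] sum 50, len 8
end 11: [12, 1, 3, 7, 11, 3, 7] sum 44, len 7
end 12: [1, 3, 7, 11, 3, 7, 10] sum 42, len 7
end 13: [7, 11, 3, 7, 10, 9] sum 47, len 6
Shortest qualifying length: 5.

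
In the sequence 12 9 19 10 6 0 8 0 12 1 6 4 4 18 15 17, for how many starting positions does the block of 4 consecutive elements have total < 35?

8

(12, 9, 19, 10) → sum 50
(9, 19, 10, 6) → sum 44
(19, 10, 6, 0) → sum 35
(10, 6, 0, 8) → sum 24  < 35 ✓
(6, 0, 8, 0) → sum 14  < 35 ✓
(0, 8, 0, 12) → sum 20  < 35 ✓
(8, 0, 12, 1) → sum 21  < 35 ✓
(0, 12, 1, 6) → sum 19  < 35 ✓
(12, 1, 6, 4) → sum 23  < 35 ✓
(1, 6, 4, 4) → sum 15  < 35 ✓
(6, 4, 4, 18) → sum 32  < 35 ✓
(4, 4, 18, 15) → sum 41
(4, 18, 15, 17) → sum 54
8 windows satisfy the condition.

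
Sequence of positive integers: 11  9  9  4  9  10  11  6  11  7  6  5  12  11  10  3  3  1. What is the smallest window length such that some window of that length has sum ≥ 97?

11

add 11: running sum 11 < 97
add 9: running sum 20 < 97
add 9: running sum 29 < 97
add 4: running sum 33 < 97
add 9: running sum 42 < 97
add 10: running sum 52 < 97
add 11: running sum 63 < 97
add 6: running sum 69 < 97
add 11: running sum 80 < 97
add 7: running sum 87 < 97
add 6: running sum 93 < 97
end 11: [11, 9, 9, 4, 9, 10, 11, 6, 11, 7, 6, 5] sum 98, len 12
end 12: [9, 9, 4, 9, 10, 11, 6, 11, 7, 6, 5, 12] sum 99, len 12
end 13: [9, 4, 9, 10, 11, 6, 11, 7, 6, 5, 12, 11] sum 101, len 12
end 14: [9, 10, 11, 6, 11, 7, 6, 5, 12, 11, 10] sum 98, len 11
end 15: [9, 10, 11, 6, 11, 7, 6, 5, 12, 11, 10, 3] sum 101, len 12
end 16: [9, 10, 11, 6, 11, 7, 6, 5, 12, 11, 10, 3, 3] sum 104, len 13
end 17: [9, 10, 11, 6, 11, 7, 6, 5, 12, 11, 10, 3, 3, 1] sum 105, len 14
Shortest qualifying length: 11.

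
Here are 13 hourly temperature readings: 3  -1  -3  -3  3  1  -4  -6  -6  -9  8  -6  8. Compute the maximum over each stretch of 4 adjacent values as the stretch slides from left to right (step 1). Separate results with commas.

3, 3, 3, 3, 3, 1, -4, 8, 8, 8

(3, -1, -3, -3) → max 3
(-1, -3, -3, 3) → max 3
(-3, -3, 3, 1) → max 3
(-3, 3, 1, -4) → max 3
(3, 1, -4, -6) → max 3
(1, -4, -6, -6) → max 1
(-4, -6, -6, -9) → max -4
(-6, -6, -9, 8) → max 8
(-6, -9, 8, -6) → max 8
(-9, 8, -6, 8) → max 8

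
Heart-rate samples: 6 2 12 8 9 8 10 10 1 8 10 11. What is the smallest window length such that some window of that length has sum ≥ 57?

add 6: running sum 6 < 57
add 2: running sum 8 < 57
add 12: running sum 20 < 57
add 8: running sum 28 < 57
add 9: running sum 37 < 57
add 8: running sum 45 < 57
add 10: running sum 55 < 57
add 10: shortest ending here [12, 8, 9, 8, 10, 10] sum 57, len 6
add 1: shortest ending here [12, 8, 9, 8, 10, 10, 1] sum 58, len 7
add 8: shortest ending here [12, 8, 9, 8, 10, 10, 1, 8] sum 66, len 8
add 10: shortest ending here [8, 9, 8, 10, 10, 1, 8, 10] sum 64, len 8
add 11: shortest ending here [8, 10, 10, 1, 8, 10, 11] sum 58, len 7
Shortest qualifying length: 6.

6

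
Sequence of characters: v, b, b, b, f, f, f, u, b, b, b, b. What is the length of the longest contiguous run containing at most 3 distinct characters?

add v: window [v] (1 distinct), len 1
add b: window [v, b] (2 distinct), len 2
add b: window [v, b, b] (2 distinct), len 3
add b: window [v, b, b, b] (2 distinct), len 4
add f: window [v, b, b, b, f] (3 distinct), len 5
add f: window [v, b, b, b, f, f] (3 distinct), len 6
add f: window [v, b, b, b, f, f, f] (3 distinct), len 7
add u: window [b, b, b, f, f, f, u] (3 distinct), len 7
add b: window [b, b, b, f, f, f, u, b] (3 distinct), len 8
add b: window [b, b, b, f, f, f, u, b, b] (3 distinct), len 9
add b: window [b, b, b, f, f, f, u, b, b, b] (3 distinct), len 10
add b: window [b, b, b, f, f, f, u, b, b, b, b] (3 distinct), len 11
Longest length with ≤3 distinct: 11.

11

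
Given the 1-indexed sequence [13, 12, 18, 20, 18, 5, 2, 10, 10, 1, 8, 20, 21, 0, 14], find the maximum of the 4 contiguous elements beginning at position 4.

20

Elements at indices 4..7: 20, 18, 5, 2
max(20, 18, 5, 2) = 20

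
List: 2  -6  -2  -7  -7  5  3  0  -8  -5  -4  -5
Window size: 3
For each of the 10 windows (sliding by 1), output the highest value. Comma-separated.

[2, -6, -2] → max 2
[-6, -2, -7] → max -2
[-2, -7, -7] → max -2
[-7, -7, 5] → max 5
[-7, 5, 3] → max 5
[5, 3, 0] → max 5
[3, 0, -8] → max 3
[0, -8, -5] → max 0
[-8, -5, -4] → max -4
[-5, -4, -5] → max -4

2, -2, -2, 5, 5, 5, 3, 0, -4, -4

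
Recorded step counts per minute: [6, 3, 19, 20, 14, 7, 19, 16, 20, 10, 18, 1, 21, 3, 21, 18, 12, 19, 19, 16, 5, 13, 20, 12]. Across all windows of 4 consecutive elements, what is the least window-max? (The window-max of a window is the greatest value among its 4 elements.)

Window maxs for each of the 21 positions:
(6, 3, 19, 20) → max 20
(3, 19, 20, 14) → max 20
(19, 20, 14, 7) → max 20
(20, 14, 7, 19) → max 20
(14, 7, 19, 16) → max 19
(7, 19, 16, 20) → max 20
(19, 16, 20, 10) → max 20
(16, 20, 10, 18) → max 20
(20, 10, 18, 1) → max 20
(10, 18, 1, 21) → max 21
(18, 1, 21, 3) → max 21
(1, 21, 3, 21) → max 21
(21, 3, 21, 18) → max 21
(3, 21, 18, 12) → max 21
(21, 18, 12, 19) → max 21
(18, 12, 19, 19) → max 19
(12, 19, 19, 16) → max 19
(19, 19, 16, 5) → max 19
(19, 16, 5, 13) → max 19
(16, 5, 13, 20) → max 20
(5, 13, 20, 12) → max 20
Least of these is 19.

19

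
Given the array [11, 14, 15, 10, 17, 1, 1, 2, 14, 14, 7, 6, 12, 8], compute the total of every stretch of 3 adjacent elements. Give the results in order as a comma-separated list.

40, 39, 42, 28, 19, 4, 17, 30, 35, 27, 25, 26

11 14 15 → sum 40
14 15 10 → sum 39
15 10 17 → sum 42
10 17 1 → sum 28
17 1 1 → sum 19
1 1 2 → sum 4
1 2 14 → sum 17
2 14 14 → sum 30
14 14 7 → sum 35
14 7 6 → sum 27
7 6 12 → sum 25
6 12 8 → sum 26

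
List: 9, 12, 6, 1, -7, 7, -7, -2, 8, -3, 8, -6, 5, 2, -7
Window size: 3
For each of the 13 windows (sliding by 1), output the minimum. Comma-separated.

6, 1, -7, -7, -7, -7, -7, -3, -3, -6, -6, -6, -7

(9, 12, 6) → min 6
(12, 6, 1) → min 1
(6, 1, -7) → min -7
(1, -7, 7) → min -7
(-7, 7, -7) → min -7
(7, -7, -2) → min -7
(-7, -2, 8) → min -7
(-2, 8, -3) → min -3
(8, -3, 8) → min -3
(-3, 8, -6) → min -6
(8, -6, 5) → min -6
(-6, 5, 2) → min -6
(5, 2, -7) → min -7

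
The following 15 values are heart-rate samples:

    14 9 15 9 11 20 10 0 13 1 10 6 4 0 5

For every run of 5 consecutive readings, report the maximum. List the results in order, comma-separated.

15, 20, 20, 20, 20, 20, 13, 13, 13, 10, 10

Sliding a size-5 window across the 15 values:
14 9 15 9 11 → max 15
9 15 9 11 20 → max 20
15 9 11 20 10 → max 20
9 11 20 10 0 → max 20
11 20 10 0 13 → max 20
20 10 0 13 1 → max 20
10 0 13 1 10 → max 13
0 13 1 10 6 → max 13
13 1 10 6 4 → max 13
1 10 6 4 0 → max 10
10 6 4 0 5 → max 10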